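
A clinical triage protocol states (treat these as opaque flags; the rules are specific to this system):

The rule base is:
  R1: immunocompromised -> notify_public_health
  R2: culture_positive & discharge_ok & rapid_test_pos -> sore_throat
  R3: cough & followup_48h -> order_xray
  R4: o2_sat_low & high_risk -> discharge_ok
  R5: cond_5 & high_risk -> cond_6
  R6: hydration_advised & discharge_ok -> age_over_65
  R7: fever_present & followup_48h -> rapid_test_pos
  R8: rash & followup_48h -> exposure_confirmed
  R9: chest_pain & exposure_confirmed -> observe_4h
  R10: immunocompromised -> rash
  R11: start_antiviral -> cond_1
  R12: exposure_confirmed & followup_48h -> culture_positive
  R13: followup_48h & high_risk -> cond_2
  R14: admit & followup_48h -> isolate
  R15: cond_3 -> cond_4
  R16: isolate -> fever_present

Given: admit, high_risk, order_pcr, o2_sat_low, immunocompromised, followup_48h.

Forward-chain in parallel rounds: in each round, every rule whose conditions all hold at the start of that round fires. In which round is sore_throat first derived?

4

Round 1 fires R1, R4, R10, R13, R14, giving notify_public_health, discharge_ok, rash, cond_2, isolate.
Round 2 fires R8, R16, giving exposure_confirmed, fever_present.
Round 3 fires R7, R12, giving rapid_test_pos, culture_positive.
Round 4 fires R2, giving sore_throat.
sore_throat first appears in round 4.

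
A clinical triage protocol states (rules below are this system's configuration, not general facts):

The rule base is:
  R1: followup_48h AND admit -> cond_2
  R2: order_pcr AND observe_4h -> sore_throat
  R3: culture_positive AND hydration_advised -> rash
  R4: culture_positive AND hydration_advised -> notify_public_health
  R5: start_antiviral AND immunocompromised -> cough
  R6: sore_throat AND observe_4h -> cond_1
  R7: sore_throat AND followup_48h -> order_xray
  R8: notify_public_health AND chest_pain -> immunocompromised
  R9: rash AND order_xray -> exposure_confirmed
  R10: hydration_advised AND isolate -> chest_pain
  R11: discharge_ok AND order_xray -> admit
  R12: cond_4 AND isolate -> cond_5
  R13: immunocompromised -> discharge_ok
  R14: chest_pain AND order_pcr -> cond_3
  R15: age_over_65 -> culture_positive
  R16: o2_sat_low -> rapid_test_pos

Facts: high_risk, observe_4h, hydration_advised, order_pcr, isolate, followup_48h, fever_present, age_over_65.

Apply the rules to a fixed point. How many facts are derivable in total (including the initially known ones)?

Round 1 fires R2, R10, R15, giving sore_throat, chest_pain, culture_positive.
Round 2 fires R3, R4, R6, R7, R14, giving rash, notify_public_health, cond_1, order_xray, cond_3.
Round 3 fires R8, R9, giving immunocompromised, exposure_confirmed.
Round 4 fires R13, giving discharge_ok.
Round 5 fires R11, giving admit.
Round 6 fires R1, giving cond_2.
Closure: {admit, age_over_65, chest_pain, cond_1, cond_2, cond_3, culture_positive, discharge_ok, exposure_confirmed, fever_present, followup_48h, high_risk, hydration_advised, immunocompromised, isolate, notify_public_health, observe_4h, order_pcr, order_xray, rash, sore_throat} — 21 facts.

21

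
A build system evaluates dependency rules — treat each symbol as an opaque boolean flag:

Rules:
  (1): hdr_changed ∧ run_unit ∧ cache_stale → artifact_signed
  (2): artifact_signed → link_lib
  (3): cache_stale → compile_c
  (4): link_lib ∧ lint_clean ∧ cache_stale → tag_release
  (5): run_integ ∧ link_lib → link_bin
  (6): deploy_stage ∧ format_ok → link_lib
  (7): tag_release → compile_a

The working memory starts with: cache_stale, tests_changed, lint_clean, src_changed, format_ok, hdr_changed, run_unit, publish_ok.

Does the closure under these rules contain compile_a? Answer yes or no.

Round 1: (1) [hdr_changed ∧ run_unit ∧ cache_stale → artifact_signed]; (3) [cache_stale → compile_c]. New: artifact_signed, compile_c.
Round 2: (2) [artifact_signed → link_lib]. New: link_lib.
Round 3: (4) [link_lib ∧ lint_clean ∧ cache_stale → tag_release]. New: tag_release.
Round 4: (7) [tag_release → compile_a]. New: compile_a.
compile_a appears in round 4, so it is derivable.

yes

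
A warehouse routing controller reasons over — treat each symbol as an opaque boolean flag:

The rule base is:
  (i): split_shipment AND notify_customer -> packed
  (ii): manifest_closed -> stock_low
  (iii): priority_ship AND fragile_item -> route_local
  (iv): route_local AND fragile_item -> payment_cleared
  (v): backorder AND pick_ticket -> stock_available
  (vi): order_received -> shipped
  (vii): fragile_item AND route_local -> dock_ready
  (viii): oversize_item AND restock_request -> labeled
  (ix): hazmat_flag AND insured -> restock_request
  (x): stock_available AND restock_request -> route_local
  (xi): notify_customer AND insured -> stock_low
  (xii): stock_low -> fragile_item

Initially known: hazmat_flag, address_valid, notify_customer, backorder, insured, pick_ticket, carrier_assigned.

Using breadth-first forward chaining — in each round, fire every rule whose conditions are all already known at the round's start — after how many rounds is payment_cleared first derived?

3

Round 1 fires (v), (ix), (xi), giving stock_available, restock_request, stock_low.
Round 2 fires (x), (xii), giving route_local, fragile_item.
Round 3 fires (iv), (vii), giving payment_cleared, dock_ready.
payment_cleared first appears in round 3.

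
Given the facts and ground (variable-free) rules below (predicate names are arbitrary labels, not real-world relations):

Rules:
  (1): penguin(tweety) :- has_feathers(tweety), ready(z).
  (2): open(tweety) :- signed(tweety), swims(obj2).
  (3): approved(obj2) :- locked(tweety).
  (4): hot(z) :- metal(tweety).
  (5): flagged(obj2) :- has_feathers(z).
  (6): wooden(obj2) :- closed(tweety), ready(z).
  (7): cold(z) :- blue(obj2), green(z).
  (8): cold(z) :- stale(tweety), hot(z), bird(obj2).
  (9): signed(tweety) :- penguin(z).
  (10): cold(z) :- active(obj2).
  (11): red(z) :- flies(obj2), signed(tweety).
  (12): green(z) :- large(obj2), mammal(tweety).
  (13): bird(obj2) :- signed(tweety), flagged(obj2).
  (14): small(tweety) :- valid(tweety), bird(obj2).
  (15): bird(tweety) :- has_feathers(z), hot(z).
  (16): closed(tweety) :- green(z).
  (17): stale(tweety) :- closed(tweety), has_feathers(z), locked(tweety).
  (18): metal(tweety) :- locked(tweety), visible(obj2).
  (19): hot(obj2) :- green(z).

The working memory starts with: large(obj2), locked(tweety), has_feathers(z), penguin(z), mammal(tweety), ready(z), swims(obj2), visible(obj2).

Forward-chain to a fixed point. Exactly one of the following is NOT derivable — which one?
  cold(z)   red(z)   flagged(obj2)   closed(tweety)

red(z)

Round 1 — (3), (5), (9), (12), (18), derive approved(obj2), flagged(obj2), signed(tweety), green(z), metal(tweety).
Round 2 — (2), (4), (13), (16), (19), derive open(tweety), hot(z), bird(obj2), closed(tweety), hot(obj2).
Round 3 — (6), (15), (17), derive wooden(obj2), bird(tweety), stale(tweety).
Round 4 — (8), derive cold(z).
Derived: closed(tweety) (round 2), flagged(obj2) (round 1), cold(z) (round 4). red(z) never appears in any round.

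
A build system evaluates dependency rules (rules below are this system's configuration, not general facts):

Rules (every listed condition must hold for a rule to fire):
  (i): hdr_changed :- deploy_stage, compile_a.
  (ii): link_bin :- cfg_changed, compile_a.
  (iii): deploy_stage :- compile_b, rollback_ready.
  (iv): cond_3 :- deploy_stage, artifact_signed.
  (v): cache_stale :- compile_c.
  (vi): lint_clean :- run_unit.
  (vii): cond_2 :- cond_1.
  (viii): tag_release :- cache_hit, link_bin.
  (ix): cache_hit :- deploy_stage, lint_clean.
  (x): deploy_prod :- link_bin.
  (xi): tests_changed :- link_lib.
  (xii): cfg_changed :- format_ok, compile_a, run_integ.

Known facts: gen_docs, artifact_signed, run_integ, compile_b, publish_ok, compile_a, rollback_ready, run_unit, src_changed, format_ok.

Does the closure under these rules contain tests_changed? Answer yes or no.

Round 1: (iii) [deploy_stage :- compile_b, rollback_ready.]; (vi) [lint_clean :- run_unit.]; (xii) [cfg_changed :- format_ok, compile_a, run_integ.]. New: deploy_stage, lint_clean, cfg_changed.
Round 2: (i) [hdr_changed :- deploy_stage, compile_a.]; (ii) [link_bin :- cfg_changed, compile_a.]; (iv) [cond_3 :- deploy_stage, artifact_signed.]; (ix) [cache_hit :- deploy_stage, lint_clean.]. New: hdr_changed, link_bin, cond_3, cache_hit.
Round 3: (viii) [tag_release :- cache_hit, link_bin.]; (x) [deploy_prod :- link_bin.]. New: tag_release, deploy_prod.
Fixed point reached. tests_changed is concluded only by (xi); (xi) needs link_lib (never derived).

no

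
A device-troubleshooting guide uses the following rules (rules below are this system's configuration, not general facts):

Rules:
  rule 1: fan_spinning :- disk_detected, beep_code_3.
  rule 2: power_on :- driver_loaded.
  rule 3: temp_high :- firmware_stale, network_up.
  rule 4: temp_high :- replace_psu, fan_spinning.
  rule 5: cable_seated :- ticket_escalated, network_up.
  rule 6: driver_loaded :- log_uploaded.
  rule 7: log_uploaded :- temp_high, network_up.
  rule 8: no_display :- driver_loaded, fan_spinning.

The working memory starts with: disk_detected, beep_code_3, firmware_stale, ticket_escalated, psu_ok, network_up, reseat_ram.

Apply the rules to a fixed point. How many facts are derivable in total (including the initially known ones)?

14

Round 1: rule 1 [fan_spinning :- disk_detected, beep_code_3.]; rule 3 [temp_high :- firmware_stale, network_up.]; rule 5 [cable_seated :- ticket_escalated, network_up.]. New: fan_spinning, temp_high, cable_seated.
Round 2: rule 7 [log_uploaded :- temp_high, network_up.]. New: log_uploaded.
Round 3: rule 6 [driver_loaded :- log_uploaded.]. New: driver_loaded.
Round 4: rule 2 [power_on :- driver_loaded.]; rule 8 [no_display :- driver_loaded, fan_spinning.]. New: power_on, no_display.
Closure: {beep_code_3, cable_seated, disk_detected, driver_loaded, fan_spinning, firmware_stale, log_uploaded, network_up, no_display, power_on, psu_ok, reseat_ram, temp_high, ticket_escalated} — 14 facts.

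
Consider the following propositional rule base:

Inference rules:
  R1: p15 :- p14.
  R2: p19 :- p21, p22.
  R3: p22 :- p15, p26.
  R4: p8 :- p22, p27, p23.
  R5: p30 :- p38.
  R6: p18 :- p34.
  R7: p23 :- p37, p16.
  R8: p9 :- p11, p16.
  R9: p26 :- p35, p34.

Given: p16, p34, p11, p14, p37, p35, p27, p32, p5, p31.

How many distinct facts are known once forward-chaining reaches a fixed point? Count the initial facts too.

17

[1] R1 [p15 :- p14.]; R6 [p18 :- p34.]; R7 [p23 :- p37, p16.]; R8 [p9 :- p11, p16.]; R9 [p26 :- p35, p34.]. ⇒ new: p15, p18, p23, p9, p26.
[2] R3 [p22 :- p15, p26.]. ⇒ new: p22.
[3] R4 [p8 :- p22, p27, p23.]. ⇒ new: p8.
Closure: {p11, p14, p15, p16, p18, p22, p23, p26, p27, p31, p32, p34, p35, p37, p5, p8, p9} — 17 facts.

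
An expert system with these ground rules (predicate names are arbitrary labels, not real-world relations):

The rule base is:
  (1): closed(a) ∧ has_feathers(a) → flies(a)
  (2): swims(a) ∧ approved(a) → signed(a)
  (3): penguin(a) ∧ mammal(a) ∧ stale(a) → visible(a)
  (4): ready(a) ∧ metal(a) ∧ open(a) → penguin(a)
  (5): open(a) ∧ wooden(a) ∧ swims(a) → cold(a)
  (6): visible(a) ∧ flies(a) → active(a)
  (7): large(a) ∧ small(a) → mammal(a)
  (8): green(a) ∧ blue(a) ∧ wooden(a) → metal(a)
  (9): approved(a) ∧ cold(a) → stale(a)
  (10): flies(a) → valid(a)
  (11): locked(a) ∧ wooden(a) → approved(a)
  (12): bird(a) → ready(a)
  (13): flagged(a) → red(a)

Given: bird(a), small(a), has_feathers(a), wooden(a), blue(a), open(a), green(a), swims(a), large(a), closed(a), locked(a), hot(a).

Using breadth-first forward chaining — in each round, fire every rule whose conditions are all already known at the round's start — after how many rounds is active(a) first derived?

[1] (1) [closed(a) ∧ has_feathers(a) → flies(a)]; (5) [open(a) ∧ wooden(a) ∧ swims(a) → cold(a)]; (7) [large(a) ∧ small(a) → mammal(a)]; (8) [green(a) ∧ blue(a) ∧ wooden(a) → metal(a)]; (11) [locked(a) ∧ wooden(a) → approved(a)]; (12) [bird(a) → ready(a)]. ⇒ new: flies(a), cold(a), mammal(a), metal(a), approved(a), ready(a).
[2] (2) [swims(a) ∧ approved(a) → signed(a)]; (4) [ready(a) ∧ metal(a) ∧ open(a) → penguin(a)]; (9) [approved(a) ∧ cold(a) → stale(a)]; (10) [flies(a) → valid(a)]. ⇒ new: signed(a), penguin(a), stale(a), valid(a).
[3] (3) [penguin(a) ∧ mammal(a) ∧ stale(a) → visible(a)]. ⇒ new: visible(a).
[4] (6) [visible(a) ∧ flies(a) → active(a)]. ⇒ new: active(a).
active(a) first appears in round 4.

4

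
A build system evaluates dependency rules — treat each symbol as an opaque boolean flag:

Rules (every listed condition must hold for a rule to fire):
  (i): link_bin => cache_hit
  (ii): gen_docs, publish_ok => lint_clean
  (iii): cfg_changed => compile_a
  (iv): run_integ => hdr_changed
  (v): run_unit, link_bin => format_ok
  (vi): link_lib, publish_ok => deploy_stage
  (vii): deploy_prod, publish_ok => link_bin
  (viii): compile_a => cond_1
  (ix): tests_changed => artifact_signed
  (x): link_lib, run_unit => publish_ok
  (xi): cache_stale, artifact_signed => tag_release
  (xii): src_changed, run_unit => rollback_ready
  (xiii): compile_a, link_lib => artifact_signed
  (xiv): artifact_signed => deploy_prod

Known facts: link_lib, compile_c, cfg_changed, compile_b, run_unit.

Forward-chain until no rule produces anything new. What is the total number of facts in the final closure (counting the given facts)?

Round 1: (iii) [cfg_changed => compile_a]; (x) [link_lib, run_unit => publish_ok]. Adds compile_a, publish_ok.
Round 2: (vi) [link_lib, publish_ok => deploy_stage]; (viii) [compile_a => cond_1]; (xiii) [compile_a, link_lib => artifact_signed]. Adds deploy_stage, cond_1, artifact_signed.
Round 3: (xiv) [artifact_signed => deploy_prod]. Adds deploy_prod.
Round 4: (vii) [deploy_prod, publish_ok => link_bin]. Adds link_bin.
Round 5: (i) [link_bin => cache_hit]; (v) [run_unit, link_bin => format_ok]. Adds cache_hit, format_ok.
Closure: {artifact_signed, cache_hit, cfg_changed, compile_a, compile_b, compile_c, cond_1, deploy_prod, deploy_stage, format_ok, link_bin, link_lib, publish_ok, run_unit} — 14 facts.

14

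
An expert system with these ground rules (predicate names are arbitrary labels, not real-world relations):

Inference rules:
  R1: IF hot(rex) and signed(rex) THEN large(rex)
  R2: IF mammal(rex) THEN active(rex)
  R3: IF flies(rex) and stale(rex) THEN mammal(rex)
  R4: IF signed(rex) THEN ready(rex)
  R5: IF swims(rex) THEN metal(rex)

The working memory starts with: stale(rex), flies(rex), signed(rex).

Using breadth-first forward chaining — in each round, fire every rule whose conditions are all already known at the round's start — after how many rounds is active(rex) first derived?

[1] R3 [IF flies(rex) and stale(rex) THEN mammal(rex)]; R4 [IF signed(rex) THEN ready(rex)]. ⇒ new: mammal(rex), ready(rex).
[2] R2 [IF mammal(rex) THEN active(rex)]. ⇒ new: active(rex).
active(rex) first appears in round 2.

2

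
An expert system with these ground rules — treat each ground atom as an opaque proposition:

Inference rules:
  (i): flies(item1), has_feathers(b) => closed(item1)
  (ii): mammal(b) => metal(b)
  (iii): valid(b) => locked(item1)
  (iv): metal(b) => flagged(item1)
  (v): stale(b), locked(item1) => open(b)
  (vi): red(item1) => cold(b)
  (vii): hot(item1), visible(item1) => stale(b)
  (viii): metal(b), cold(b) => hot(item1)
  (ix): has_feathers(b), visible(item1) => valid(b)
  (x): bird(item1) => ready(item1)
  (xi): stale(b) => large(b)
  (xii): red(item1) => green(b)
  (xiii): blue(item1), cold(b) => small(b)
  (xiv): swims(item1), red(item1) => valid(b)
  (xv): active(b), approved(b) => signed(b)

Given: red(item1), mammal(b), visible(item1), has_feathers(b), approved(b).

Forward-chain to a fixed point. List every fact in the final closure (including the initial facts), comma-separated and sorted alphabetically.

Round 1: (ii) [mammal(b) => metal(b)]; (vi) [red(item1) => cold(b)]; (ix) [has_feathers(b), visible(item1) => valid(b)]; (xii) [red(item1) => green(b)]. New: metal(b), cold(b), valid(b), green(b).
Round 2: (iii) [valid(b) => locked(item1)]; (iv) [metal(b) => flagged(item1)]; (viii) [metal(b), cold(b) => hot(item1)]. New: locked(item1), flagged(item1), hot(item1).
Round 3: (vii) [hot(item1), visible(item1) => stale(b)]. New: stale(b).
Round 4: (v) [stale(b), locked(item1) => open(b)]; (xi) [stale(b) => large(b)]. New: open(b), large(b).

approved(b), cold(b), flagged(item1), green(b), has_feathers(b), hot(item1), large(b), locked(item1), mammal(b), metal(b), open(b), red(item1), stale(b), valid(b), visible(item1)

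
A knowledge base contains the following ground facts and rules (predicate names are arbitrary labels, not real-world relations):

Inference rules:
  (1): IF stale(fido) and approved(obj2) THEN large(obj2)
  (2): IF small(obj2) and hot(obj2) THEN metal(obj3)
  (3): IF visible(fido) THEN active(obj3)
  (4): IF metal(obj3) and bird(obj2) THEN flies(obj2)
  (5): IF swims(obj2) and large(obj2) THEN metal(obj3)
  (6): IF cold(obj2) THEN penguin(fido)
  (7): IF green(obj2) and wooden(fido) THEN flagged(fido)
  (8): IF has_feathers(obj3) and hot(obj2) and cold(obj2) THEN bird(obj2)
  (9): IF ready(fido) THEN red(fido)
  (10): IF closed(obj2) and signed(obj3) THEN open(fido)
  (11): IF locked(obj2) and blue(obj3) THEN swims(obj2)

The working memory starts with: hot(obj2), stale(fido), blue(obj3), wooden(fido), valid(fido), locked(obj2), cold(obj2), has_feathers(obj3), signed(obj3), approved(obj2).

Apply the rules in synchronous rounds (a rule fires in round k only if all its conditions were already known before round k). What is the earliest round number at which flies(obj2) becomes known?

3

[1] (1) [IF stale(fido) and approved(obj2) THEN large(obj2)]; (6) [IF cold(obj2) THEN penguin(fido)]; (8) [IF has_feathers(obj3) and hot(obj2) and cold(obj2) THEN bird(obj2)]; (11) [IF locked(obj2) and blue(obj3) THEN swims(obj2)]. ⇒ new: large(obj2), penguin(fido), bird(obj2), swims(obj2).
[2] (5) [IF swims(obj2) and large(obj2) THEN metal(obj3)]. ⇒ new: metal(obj3).
[3] (4) [IF metal(obj3) and bird(obj2) THEN flies(obj2)]. ⇒ new: flies(obj2).
flies(obj2) first appears in round 3.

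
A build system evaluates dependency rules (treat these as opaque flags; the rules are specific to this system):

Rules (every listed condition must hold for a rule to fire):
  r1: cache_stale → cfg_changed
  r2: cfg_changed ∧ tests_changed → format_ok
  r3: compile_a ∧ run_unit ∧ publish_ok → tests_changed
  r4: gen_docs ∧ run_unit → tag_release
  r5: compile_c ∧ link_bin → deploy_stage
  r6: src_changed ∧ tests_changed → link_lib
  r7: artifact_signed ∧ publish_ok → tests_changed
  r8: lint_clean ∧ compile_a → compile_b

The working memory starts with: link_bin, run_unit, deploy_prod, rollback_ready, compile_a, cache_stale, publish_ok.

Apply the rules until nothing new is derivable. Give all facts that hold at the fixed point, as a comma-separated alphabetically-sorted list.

cache_stale, cfg_changed, compile_a, deploy_prod, format_ok, link_bin, publish_ok, rollback_ready, run_unit, tests_changed

Round 1: r1 [cache_stale → cfg_changed]; r3 [compile_a ∧ run_unit ∧ publish_ok → tests_changed]. Adds cfg_changed, tests_changed.
Round 2: r2 [cfg_changed ∧ tests_changed → format_ok]. Adds format_ok.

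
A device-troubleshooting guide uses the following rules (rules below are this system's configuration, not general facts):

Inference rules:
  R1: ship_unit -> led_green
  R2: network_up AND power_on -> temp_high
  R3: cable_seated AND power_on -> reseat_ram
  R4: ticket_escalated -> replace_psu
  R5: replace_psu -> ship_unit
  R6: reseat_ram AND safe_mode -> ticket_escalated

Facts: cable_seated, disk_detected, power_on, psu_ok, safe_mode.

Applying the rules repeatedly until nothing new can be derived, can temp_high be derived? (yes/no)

no

Round 1 — R3, derive reseat_ram.
Round 2 — R6, derive ticket_escalated.
Round 3 — R4, derive replace_psu.
Round 4 — R5, derive ship_unit.
Round 5 — R1, derive led_green.
Fixed point reached. temp_high is concluded only by R2; R2 needs network_up (never derived).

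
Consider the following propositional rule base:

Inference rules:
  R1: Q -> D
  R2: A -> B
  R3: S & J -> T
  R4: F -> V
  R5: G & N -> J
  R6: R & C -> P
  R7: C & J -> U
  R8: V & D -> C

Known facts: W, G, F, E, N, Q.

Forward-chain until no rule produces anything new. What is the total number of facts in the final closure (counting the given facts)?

Round 1 — R1, R4, R5, derive D, V, J.
Round 2 — R8, derive C.
Round 3 — R7, derive U.
Closure: {C, D, E, F, G, J, N, Q, U, V, W} — 11 facts.

11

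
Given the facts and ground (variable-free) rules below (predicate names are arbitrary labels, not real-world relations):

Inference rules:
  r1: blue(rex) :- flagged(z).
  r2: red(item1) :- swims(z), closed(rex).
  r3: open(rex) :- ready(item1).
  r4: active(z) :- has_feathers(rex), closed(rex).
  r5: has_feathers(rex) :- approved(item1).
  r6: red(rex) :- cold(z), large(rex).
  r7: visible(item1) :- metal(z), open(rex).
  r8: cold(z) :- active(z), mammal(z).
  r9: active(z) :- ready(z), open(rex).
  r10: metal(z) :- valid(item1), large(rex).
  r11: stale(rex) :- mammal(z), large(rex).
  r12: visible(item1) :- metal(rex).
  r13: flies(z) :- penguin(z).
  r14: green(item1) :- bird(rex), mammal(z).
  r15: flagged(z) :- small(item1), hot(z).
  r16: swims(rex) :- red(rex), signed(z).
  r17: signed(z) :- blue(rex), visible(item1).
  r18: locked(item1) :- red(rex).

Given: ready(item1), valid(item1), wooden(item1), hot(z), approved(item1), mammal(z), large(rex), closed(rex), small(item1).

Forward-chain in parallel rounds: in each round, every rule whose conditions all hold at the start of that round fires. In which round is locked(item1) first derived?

5

Round 1 fires r3, r5, r10, r11, r15, giving open(rex), has_feathers(rex), metal(z), stale(rex), flagged(z).
Round 2 fires r1, r4, r7, giving blue(rex), active(z), visible(item1).
Round 3 fires r8, r17, giving cold(z), signed(z).
Round 4 fires r6, giving red(rex).
Round 5 fires r16, r18, giving swims(rex), locked(item1).
locked(item1) first appears in round 5.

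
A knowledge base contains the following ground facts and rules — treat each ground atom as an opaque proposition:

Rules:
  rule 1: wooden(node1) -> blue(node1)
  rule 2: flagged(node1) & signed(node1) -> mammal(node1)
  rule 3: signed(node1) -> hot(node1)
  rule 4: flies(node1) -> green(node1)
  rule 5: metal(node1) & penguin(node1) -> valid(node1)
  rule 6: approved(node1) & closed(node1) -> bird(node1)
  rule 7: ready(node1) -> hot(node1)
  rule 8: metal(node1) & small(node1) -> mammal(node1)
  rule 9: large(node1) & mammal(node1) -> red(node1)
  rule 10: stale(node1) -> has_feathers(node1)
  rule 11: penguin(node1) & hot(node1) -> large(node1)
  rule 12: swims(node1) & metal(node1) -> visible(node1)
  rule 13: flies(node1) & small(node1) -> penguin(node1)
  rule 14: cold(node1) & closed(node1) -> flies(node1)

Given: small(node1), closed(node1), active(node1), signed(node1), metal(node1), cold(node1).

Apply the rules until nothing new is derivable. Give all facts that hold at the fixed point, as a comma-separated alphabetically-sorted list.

Round 1: rule 3 [signed(node1) -> hot(node1)]; rule 8 [metal(node1) & small(node1) -> mammal(node1)]; rule 14 [cold(node1) & closed(node1) -> flies(node1)]. New: hot(node1), mammal(node1), flies(node1).
Round 2: rule 4 [flies(node1) -> green(node1)]; rule 13 [flies(node1) & small(node1) -> penguin(node1)]. New: green(node1), penguin(node1).
Round 3: rule 5 [metal(node1) & penguin(node1) -> valid(node1)]; rule 11 [penguin(node1) & hot(node1) -> large(node1)]. New: valid(node1), large(node1).
Round 4: rule 9 [large(node1) & mammal(node1) -> red(node1)]. New: red(node1).

active(node1), closed(node1), cold(node1), flies(node1), green(node1), hot(node1), large(node1), mammal(node1), metal(node1), penguin(node1), red(node1), signed(node1), small(node1), valid(node1)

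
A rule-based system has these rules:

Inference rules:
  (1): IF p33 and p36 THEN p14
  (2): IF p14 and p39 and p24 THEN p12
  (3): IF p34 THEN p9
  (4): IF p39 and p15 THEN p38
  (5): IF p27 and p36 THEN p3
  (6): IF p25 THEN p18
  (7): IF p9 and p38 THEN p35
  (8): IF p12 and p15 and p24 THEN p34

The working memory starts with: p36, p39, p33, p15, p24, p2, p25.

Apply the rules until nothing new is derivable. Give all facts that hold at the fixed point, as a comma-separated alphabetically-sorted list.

p12, p14, p15, p18, p2, p24, p25, p33, p34, p35, p36, p38, p39, p9

Round 1 fires (1), (4), (6), giving p14, p38, p18.
Round 2 fires (2), giving p12.
Round 3 fires (8), giving p34.
Round 4 fires (3), giving p9.
Round 5 fires (7), giving p35.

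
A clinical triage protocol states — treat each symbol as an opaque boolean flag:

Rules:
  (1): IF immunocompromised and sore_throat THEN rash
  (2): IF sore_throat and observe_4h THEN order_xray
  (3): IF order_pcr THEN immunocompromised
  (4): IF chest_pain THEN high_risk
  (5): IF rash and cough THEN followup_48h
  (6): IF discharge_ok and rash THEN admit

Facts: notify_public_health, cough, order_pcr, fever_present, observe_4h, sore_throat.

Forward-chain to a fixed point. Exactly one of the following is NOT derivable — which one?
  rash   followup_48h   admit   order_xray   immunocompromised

admit

Round 1 fires (2), (3), giving order_xray, immunocompromised.
Round 2 fires (1), giving rash.
Round 3 fires (5), giving followup_48h.
Derived: rash (round 2), immunocompromised (round 1), order_xray (round 1), followup_48h (round 3). admit never appears in any round.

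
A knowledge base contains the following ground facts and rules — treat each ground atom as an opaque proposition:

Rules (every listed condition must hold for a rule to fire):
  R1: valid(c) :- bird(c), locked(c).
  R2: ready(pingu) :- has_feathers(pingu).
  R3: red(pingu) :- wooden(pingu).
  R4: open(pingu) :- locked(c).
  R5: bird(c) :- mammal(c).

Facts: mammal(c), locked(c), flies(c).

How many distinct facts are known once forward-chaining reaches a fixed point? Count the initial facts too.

6

Round 1 fires R4, R5, giving open(pingu), bird(c).
Round 2 fires R1, giving valid(c).
Closure: {bird(c), flies(c), locked(c), mammal(c), open(pingu), valid(c)} — 6 facts.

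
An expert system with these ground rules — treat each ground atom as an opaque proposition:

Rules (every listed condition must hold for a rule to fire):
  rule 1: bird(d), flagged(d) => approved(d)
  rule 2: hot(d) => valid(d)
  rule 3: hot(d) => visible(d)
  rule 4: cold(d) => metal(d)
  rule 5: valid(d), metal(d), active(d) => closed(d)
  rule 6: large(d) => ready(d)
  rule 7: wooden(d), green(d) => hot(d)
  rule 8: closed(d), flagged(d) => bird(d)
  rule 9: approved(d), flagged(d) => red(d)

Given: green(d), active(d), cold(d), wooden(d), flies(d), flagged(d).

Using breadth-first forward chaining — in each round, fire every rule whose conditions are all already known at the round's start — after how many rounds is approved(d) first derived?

Round 1 fires rule 4, rule 7, giving metal(d), hot(d).
Round 2 fires rule 2, rule 3, giving valid(d), visible(d).
Round 3 fires rule 5, giving closed(d).
Round 4 fires rule 8, giving bird(d).
Round 5 fires rule 1, giving approved(d).
approved(d) first appears in round 5.

5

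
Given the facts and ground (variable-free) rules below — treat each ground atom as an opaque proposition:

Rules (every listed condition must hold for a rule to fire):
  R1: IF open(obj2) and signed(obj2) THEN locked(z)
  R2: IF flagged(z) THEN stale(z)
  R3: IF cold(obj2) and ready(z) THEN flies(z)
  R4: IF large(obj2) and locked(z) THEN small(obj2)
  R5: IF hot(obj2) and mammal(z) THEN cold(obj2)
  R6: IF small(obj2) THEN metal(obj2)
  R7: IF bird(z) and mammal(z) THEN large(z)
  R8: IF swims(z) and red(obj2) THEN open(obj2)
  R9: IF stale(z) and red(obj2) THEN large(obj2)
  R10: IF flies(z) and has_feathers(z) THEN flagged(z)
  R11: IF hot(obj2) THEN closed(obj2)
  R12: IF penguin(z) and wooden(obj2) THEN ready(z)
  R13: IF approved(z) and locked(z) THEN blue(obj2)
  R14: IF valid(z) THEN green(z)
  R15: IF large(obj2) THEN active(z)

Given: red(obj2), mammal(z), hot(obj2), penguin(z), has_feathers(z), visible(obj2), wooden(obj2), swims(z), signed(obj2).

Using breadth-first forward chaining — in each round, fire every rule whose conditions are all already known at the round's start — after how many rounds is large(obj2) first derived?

5

Round 1: R5 [IF hot(obj2) and mammal(z) THEN cold(obj2)]; R8 [IF swims(z) and red(obj2) THEN open(obj2)]; R11 [IF hot(obj2) THEN closed(obj2)]; R12 [IF penguin(z) and wooden(obj2) THEN ready(z)]. New: cold(obj2), open(obj2), closed(obj2), ready(z).
Round 2: R1 [IF open(obj2) and signed(obj2) THEN locked(z)]; R3 [IF cold(obj2) and ready(z) THEN flies(z)]. New: locked(z), flies(z).
Round 3: R10 [IF flies(z) and has_feathers(z) THEN flagged(z)]. New: flagged(z).
Round 4: R2 [IF flagged(z) THEN stale(z)]. New: stale(z).
Round 5: R9 [IF stale(z) and red(obj2) THEN large(obj2)]. New: large(obj2).
large(obj2) first appears in round 5.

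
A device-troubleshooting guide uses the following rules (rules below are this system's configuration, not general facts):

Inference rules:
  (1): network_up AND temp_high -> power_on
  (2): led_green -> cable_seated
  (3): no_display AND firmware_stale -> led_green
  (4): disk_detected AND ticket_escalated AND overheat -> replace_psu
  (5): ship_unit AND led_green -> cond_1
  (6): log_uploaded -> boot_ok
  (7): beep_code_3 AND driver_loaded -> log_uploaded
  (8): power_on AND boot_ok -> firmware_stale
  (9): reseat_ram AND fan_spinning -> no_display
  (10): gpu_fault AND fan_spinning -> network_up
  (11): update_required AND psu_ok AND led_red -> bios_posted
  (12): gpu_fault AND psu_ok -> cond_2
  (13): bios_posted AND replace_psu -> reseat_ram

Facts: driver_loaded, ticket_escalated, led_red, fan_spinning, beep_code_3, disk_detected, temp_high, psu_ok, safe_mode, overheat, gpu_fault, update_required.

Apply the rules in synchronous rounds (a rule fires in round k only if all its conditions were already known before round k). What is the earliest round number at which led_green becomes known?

4

Round 1 fires (4), (7), (10), (11), (12), giving replace_psu, log_uploaded, network_up, bios_posted, cond_2.
Round 2 fires (1), (6), (13), giving power_on, boot_ok, reseat_ram.
Round 3 fires (8), (9), giving firmware_stale, no_display.
Round 4 fires (3), giving led_green.
led_green first appears in round 4.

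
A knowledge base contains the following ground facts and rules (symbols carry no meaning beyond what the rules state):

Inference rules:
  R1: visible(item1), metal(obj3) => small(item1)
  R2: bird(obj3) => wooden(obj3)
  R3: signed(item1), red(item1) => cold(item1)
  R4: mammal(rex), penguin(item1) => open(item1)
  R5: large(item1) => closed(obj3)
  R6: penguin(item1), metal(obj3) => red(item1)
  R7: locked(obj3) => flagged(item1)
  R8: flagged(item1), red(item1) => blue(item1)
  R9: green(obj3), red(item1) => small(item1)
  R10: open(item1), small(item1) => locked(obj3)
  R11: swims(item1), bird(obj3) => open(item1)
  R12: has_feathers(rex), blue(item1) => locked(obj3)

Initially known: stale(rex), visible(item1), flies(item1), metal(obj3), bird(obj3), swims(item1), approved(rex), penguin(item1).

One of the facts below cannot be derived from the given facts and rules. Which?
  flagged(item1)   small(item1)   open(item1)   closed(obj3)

Round 1: R1 [visible(item1), metal(obj3) => small(item1)]; R2 [bird(obj3) => wooden(obj3)]; R6 [penguin(item1), metal(obj3) => red(item1)]; R11 [swims(item1), bird(obj3) => open(item1)]. Adds small(item1), wooden(obj3), red(item1), open(item1).
Round 2: R10 [open(item1), small(item1) => locked(obj3)]. Adds locked(obj3).
Round 3: R7 [locked(obj3) => flagged(item1)]. Adds flagged(item1).
Round 4: R8 [flagged(item1), red(item1) => blue(item1)]. Adds blue(item1).
Derived: small(item1) (round 1), flagged(item1) (round 3), open(item1) (round 1). closed(obj3) never appears in any round.

closed(obj3)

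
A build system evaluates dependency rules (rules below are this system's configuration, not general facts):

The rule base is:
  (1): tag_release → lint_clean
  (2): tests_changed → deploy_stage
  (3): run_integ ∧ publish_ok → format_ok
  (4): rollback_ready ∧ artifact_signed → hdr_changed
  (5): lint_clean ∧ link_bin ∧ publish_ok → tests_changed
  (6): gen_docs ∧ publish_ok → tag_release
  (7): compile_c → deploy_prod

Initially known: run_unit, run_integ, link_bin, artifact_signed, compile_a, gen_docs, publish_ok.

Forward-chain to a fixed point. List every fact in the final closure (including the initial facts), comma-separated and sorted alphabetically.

Round 1 fires (3), (6), giving format_ok, tag_release.
Round 2 fires (1), giving lint_clean.
Round 3 fires (5), giving tests_changed.
Round 4 fires (2), giving deploy_stage.

artifact_signed, compile_a, deploy_stage, format_ok, gen_docs, link_bin, lint_clean, publish_ok, run_integ, run_unit, tag_release, tests_changed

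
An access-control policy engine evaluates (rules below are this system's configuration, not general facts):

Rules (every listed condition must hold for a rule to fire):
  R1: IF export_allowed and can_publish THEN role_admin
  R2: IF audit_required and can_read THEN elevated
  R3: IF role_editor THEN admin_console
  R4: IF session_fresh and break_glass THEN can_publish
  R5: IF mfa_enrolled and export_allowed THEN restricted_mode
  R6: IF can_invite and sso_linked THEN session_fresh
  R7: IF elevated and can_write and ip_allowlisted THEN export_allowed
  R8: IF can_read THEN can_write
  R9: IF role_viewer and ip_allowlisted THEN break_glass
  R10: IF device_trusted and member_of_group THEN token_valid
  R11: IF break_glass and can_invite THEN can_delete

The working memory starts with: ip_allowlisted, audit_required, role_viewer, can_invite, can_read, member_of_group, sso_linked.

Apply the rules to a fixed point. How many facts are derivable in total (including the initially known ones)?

Round 1: R2 [IF audit_required and can_read THEN elevated]; R6 [IF can_invite and sso_linked THEN session_fresh]; R8 [IF can_read THEN can_write]; R9 [IF role_viewer and ip_allowlisted THEN break_glass]. Adds elevated, session_fresh, can_write, break_glass.
Round 2: R4 [IF session_fresh and break_glass THEN can_publish]; R7 [IF elevated and can_write and ip_allowlisted THEN export_allowed]; R11 [IF break_glass and can_invite THEN can_delete]. Adds can_publish, export_allowed, can_delete.
Round 3: R1 [IF export_allowed and can_publish THEN role_admin]. Adds role_admin.
Closure: {audit_required, break_glass, can_delete, can_invite, can_publish, can_read, can_write, elevated, export_allowed, ip_allowlisted, member_of_group, role_admin, role_viewer, session_fresh, sso_linked} — 15 facts.

15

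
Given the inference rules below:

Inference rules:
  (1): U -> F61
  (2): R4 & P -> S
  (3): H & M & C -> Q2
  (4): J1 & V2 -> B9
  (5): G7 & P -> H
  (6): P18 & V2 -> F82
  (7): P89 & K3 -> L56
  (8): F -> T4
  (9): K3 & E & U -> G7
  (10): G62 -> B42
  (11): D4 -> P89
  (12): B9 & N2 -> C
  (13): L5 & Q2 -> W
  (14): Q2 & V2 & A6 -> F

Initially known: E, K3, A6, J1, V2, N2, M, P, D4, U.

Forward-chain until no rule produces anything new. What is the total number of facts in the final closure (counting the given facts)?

20

Round 1: (1) [U -> F61]; (4) [J1 & V2 -> B9]; (9) [K3 & E & U -> G7]; (11) [D4 -> P89]. Adds F61, B9, G7, P89.
Round 2: (5) [G7 & P -> H]; (7) [P89 & K3 -> L56]; (12) [B9 & N2 -> C]. Adds H, L56, C.
Round 3: (3) [H & M & C -> Q2]. Adds Q2.
Round 4: (14) [Q2 & V2 & A6 -> F]. Adds F.
Round 5: (8) [F -> T4]. Adds T4.
Closure: {A6, B9, C, D4, E, F, F61, G7, H, J1, K3, L56, M, N2, P, P89, Q2, T4, U, V2} — 20 facts.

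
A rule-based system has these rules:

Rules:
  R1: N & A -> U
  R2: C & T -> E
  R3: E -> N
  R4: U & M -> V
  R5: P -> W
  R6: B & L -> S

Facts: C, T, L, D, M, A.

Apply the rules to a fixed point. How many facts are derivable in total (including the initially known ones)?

[1] R2 [C & T -> E]. ⇒ new: E.
[2] R3 [E -> N]. ⇒ new: N.
[3] R1 [N & A -> U]. ⇒ new: U.
[4] R4 [U & M -> V]. ⇒ new: V.
Closure: {A, C, D, E, L, M, N, T, U, V} — 10 facts.

10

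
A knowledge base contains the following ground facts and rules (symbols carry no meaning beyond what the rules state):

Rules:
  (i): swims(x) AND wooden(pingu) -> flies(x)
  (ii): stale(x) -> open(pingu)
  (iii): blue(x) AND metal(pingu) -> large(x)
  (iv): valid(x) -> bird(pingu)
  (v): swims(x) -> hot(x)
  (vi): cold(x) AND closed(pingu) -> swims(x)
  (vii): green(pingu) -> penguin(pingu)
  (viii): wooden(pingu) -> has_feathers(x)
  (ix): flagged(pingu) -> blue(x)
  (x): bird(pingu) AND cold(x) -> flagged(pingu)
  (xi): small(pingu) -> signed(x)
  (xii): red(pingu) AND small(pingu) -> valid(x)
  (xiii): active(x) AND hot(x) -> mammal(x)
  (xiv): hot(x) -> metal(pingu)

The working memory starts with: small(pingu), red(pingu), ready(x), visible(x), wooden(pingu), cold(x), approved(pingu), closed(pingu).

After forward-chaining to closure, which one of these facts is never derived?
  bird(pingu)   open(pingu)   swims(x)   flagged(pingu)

Round 1 — (vi), (viii), (xi), (xii), derive swims(x), has_feathers(x), signed(x), valid(x).
Round 2 — (i), (iv), (v), derive flies(x), bird(pingu), hot(x).
Round 3 — (x), (xiv), derive flagged(pingu), metal(pingu).
Round 4 — (ix), derive blue(x).
Round 5 — (iii), derive large(x).
Derived: bird(pingu) (round 2), flagged(pingu) (round 3), swims(x) (round 1). open(pingu) never appears in any round.

open(pingu)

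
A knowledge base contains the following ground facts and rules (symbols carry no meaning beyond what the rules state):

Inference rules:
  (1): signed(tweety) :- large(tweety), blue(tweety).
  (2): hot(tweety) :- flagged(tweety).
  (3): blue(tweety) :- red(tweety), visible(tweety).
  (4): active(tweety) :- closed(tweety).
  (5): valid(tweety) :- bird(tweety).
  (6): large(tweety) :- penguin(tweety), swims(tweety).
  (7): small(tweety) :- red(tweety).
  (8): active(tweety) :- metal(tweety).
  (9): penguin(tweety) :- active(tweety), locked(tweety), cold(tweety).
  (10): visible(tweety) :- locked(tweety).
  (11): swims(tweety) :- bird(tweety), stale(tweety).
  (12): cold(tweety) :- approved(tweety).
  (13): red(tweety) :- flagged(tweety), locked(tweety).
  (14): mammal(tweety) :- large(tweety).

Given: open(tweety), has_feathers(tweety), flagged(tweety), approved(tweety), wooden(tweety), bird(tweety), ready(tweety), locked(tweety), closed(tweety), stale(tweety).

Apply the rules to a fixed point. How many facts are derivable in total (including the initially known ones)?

23

[1] (2) [hot(tweety) :- flagged(tweety).]; (4) [active(tweety) :- closed(tweety).]; (5) [valid(tweety) :- bird(tweety).]; (10) [visible(tweety) :- locked(tweety).]; (11) [swims(tweety) :- bird(tweety), stale(tweety).]; (12) [cold(tweety) :- approved(tweety).]; (13) [red(tweety) :- flagged(tweety), locked(tweety).]. ⇒ new: hot(tweety), active(tweety), valid(tweety), visible(tweety), swims(tweety), cold(tweety), red(tweety).
[2] (3) [blue(tweety) :- red(tweety), visible(tweety).]; (7) [small(tweety) :- red(tweety).]; (9) [penguin(tweety) :- active(tweety), locked(tweety), cold(tweety).]. ⇒ new: blue(tweety), small(tweety), penguin(tweety).
[3] (6) [large(tweety) :- penguin(tweety), swims(tweety).]. ⇒ new: large(tweety).
[4] (1) [signed(tweety) :- large(tweety), blue(tweety).]; (14) [mammal(tweety) :- large(tweety).]. ⇒ new: signed(tweety), mammal(tweety).
Closure: {active(tweety), approved(tweety), bird(tweety), blue(tweety), closed(tweety), cold(tweety), flagged(tweety), has_feathers(tweety), hot(tweety), large(tweety), locked(tweety), mammal(tweety), open(tweety), penguin(tweety), ready(tweety), red(tweety), signed(tweety), small(tweety), stale(tweety), swims(tweety), valid(tweety), visible(tweety), wooden(tweety)} — 23 facts.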